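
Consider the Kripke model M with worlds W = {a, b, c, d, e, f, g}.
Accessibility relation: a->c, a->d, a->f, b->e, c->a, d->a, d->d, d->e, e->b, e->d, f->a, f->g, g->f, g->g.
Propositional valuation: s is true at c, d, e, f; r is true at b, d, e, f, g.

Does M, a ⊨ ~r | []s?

At a: ~r is true, []s is true, so ~r | []s is true.
  At a: []s requires s at every successor {c, d, f}.
    At c: s is true.
    At d: s is true.
    At f: s is true.
  So []s is true at a.

Yes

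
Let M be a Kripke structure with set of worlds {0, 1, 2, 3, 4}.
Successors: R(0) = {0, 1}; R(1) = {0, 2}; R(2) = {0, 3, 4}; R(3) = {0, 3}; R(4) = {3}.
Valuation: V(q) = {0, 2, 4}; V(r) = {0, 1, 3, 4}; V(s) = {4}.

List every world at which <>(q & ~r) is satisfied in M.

1

Let φ = <>(q & ~r). Evaluate φ at each world:
  0 (successors {0, 1}): φ is false.
  1 (successors {0, 2}): φ is true.
  2 (successors {0, 3, 4}): φ is false.
  3 (successors {0, 3}): φ is false.
  4 (successors {3}): φ is false.
For instance, at 0:
  At 0: <>(q & ~r) requires q & ~r at some successor in {0, 1}.
    At 0: q & ~r is false.
    At 1: q & ~r is false.
  So <>(q & ~r) is false at 0.
Satisfying worlds: {1}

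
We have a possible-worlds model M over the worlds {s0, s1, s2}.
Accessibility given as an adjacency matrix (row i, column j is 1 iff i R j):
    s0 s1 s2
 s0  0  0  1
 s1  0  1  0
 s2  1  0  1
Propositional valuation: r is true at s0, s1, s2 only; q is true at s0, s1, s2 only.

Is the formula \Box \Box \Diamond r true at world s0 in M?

Yes

Recall that \Box ψ holds at a world iff ψ holds at every accessible world, and \Diamond ψ holds iff ψ holds at some accessible world.
At s0: \Box \Box \Diamond r requires \Box \Diamond r at every successor {s2}.
    At s2: \Box \Diamond r requires \Diamond r at every successor {s0, s2}.
      At s0: \Diamond r is true.
      At s2: \Diamond r is true.
    So \Box \Diamond r is true at s2.
So \Box \Box \Diamond r is true at s0.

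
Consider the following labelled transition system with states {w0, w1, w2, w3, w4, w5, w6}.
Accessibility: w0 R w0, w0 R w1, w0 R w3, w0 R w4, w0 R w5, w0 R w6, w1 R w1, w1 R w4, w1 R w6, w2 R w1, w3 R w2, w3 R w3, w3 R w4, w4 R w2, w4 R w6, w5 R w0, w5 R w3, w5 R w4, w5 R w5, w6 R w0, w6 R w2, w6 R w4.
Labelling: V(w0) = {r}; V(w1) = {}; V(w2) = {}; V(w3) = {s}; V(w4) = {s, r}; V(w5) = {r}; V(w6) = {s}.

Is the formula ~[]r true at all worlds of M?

Recall that []ψ holds at a world iff ψ holds at every accessible world, and <>ψ holds iff ψ holds at some accessible world.
Let φ = ~[]r. Evaluate φ at each world:
  w0 (successors {w0, w1, w3, w4, w5, w6}): φ is true.
  w1 (successors {w1, w4, w6}): φ is true.
  w2 (successors {w1}): φ is true.
  w3 (successors {w2, w3, w4}): φ is true.
  w4 (successors {w2, w6}): φ is true.
  w5 (successors {w0, w3, w4, w5}): φ is true.
  w6 (successors {w0, w2, w4}): φ is true.
For instance, at w1:
  At w1: []r is false, so ~[]r is true.
    At w1: []r requires r at every successor {w1, w4, w6}.
      r fails at w1, so []r is false at w1.

Yes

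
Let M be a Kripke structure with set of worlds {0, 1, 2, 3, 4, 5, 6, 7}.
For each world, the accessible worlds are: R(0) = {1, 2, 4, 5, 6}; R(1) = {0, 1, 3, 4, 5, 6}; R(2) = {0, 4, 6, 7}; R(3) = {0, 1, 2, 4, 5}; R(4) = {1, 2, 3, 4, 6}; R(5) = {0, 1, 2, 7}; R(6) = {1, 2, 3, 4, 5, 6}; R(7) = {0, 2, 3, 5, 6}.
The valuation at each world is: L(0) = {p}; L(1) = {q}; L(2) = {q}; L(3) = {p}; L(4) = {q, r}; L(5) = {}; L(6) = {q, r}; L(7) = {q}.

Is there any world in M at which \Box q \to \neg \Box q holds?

Yes

Let φ = \Box q \to \neg \Box q. Evaluate φ at each world:
  0 (successors {1, 2, 4, 5, 6}): φ is true.
  1 (successors {0, 1, 3, 4, 5, 6}): φ is true.
  2 (successors {0, 4, 6, 7}): φ is true.
  3 (successors {0, 1, 2, 4, 5}): φ is true.
  4 (successors {1, 2, 3, 4, 6}): φ is true.
  5 (successors {0, 1, 2, 7}): φ is true.
  6 (successors {1, 2, 3, 4, 5, 6}): φ is true.
  7 (successors {0, 2, 3, 5, 6}): φ is true.
Detail at 0 (witness):
  At 0: \Box q is false, \neg \Box q is true, so \Box q \to \neg \Box q is true.
    At 0: \Box q requires q at every successor {1, 2, 4, 5, 6}.
      q fails at 5, so \Box q is false at 0.
    At 0: \Box q is false, so \neg \Box q is true.
      At 0: \Box q requires q at every successor {1, 2, 4, 5, 6}.
        q fails at 5, so \Box q is false at 0.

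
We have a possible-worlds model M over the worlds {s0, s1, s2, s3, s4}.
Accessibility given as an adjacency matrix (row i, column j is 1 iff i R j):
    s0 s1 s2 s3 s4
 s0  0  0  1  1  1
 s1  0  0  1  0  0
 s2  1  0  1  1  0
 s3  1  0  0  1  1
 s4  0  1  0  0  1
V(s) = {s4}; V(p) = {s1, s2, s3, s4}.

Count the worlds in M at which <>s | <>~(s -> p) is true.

Let φ = <>s | <>~(s -> p). Evaluate φ at each world:
  s0 (successors {s2, s3, s4}): φ is true.
  s1 (successors {s2}): φ is false.
  s2 (successors {s0, s2, s3}): φ is false.
  s3 (successors {s0, s3, s4}): φ is true.
  s4 (successors {s1, s4}): φ is true.
For instance, at s4:
  At s4: <>s is true, <>~(s -> p) is false, so <>s | <>~(s -> p) is true.
    At s4: <>s requires s at some successor in {s1, s4}.
      s holds at s4, so <>s is true at s4.
    At s4: <>~(s -> p) requires ~(s -> p) at some successor in {s1, s4}.
      At s1: ~(s -> p) is false.
      At s4: ~(s -> p) is false.
    So <>~(s -> p) is false at s4.
Satisfying worlds: {s0, s3, s4}

3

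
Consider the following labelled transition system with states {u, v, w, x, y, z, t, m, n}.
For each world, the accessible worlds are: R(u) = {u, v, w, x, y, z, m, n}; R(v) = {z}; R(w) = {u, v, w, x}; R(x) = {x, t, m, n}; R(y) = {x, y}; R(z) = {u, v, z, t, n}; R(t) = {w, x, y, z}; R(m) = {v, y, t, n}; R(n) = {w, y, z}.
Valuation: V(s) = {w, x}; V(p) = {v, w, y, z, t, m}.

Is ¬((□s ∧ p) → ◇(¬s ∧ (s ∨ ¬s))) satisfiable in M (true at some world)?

No

Let φ = ¬((□s ∧ p) → ◇(¬s ∧ (s ∨ ¬s))). Evaluate φ at each world:
  u (successors {u, v, w, x, y, z, m, n}): φ is false.
  v (successors {z}): φ is false.
  w (successors {u, v, w, x}): φ is false.
  x (successors {x, t, m, n}): φ is false.
  y (successors {x, y}): φ is false.
  z (successors {u, v, z, t, n}): φ is false.
  t (successors {w, x, y, z}): φ is false.
  m (successors {v, y, t, n}): φ is false.
  n (successors {w, y, z}): φ is false.
For instance, at y:
  At y: (□s ∧ p) → ◇(¬s ∧ (s ∨ ¬s)) is true, so ¬((□s ∧ p) → ◇(¬s ∧ (s ∨ ¬s))) is false.
    At y: □s ∧ p is false, ◇(¬s ∧ (s ∨ ¬s)) is true, so (□s ∧ p) → ◇(¬s ∧ (s ∨ ¬s)) is true.
      At y: □s is false, p is true, so □s ∧ p is false.
      At y: ◇(¬s ∧ (s ∨ ¬s)) requires ¬s ∧ (s ∨ ¬s) at some successor in {x, y}.
        ¬s ∧ (s ∨ ¬s) holds at y, so ◇(¬s ∧ (s ∨ ¬s)) is true at y.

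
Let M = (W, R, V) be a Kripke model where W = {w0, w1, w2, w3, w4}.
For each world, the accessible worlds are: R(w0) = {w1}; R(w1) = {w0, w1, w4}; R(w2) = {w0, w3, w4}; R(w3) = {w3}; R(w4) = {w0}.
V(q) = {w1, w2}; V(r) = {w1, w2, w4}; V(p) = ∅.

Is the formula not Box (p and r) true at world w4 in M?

Yes

At w4: Box (p and r) is false, so not Box (p and r) is true.
  At w4: Box (p and r) requires p and r at every successor {w0}.
    p and r fails at w0, so Box (p and r) is false at w4.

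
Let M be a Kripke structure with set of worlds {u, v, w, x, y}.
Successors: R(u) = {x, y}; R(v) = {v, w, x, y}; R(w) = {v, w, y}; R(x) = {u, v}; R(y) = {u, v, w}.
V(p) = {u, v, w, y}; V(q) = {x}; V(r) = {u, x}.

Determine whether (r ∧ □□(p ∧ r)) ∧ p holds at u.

No

Recall that □ψ holds at a world iff ψ holds at every accessible world, and ◇ψ holds iff ψ holds at some accessible world.
At u: r ∧ □□(p ∧ r) is false, p is true, so (r ∧ □□(p ∧ r)) ∧ p is false.
  At u: r is true, □□(p ∧ r) is false, so r ∧ □□(p ∧ r) is false.
    At u: □□(p ∧ r) requires □(p ∧ r) at every successor {x, y}.
      □(p ∧ r) fails at x, so □□(p ∧ r) is false at u.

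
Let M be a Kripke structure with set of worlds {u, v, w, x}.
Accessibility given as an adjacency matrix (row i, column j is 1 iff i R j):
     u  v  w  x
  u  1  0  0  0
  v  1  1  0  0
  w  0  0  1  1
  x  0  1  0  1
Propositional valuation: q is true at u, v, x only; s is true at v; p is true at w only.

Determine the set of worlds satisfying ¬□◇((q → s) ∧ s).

u, v, w

Let φ = ¬□◇((q → s) ∧ s). Evaluate φ at each world:
  u (successors {u}): φ is true.
  v (successors {u, v}): φ is true.
  w (successors {w, x}): φ is true.
  x (successors {v, x}): φ is false.
For instance, at v:
  At v: □◇((q → s) ∧ s) is false, so ¬□◇((q → s) ∧ s) is true.
    At v: □◇((q → s) ∧ s) requires ◇((q → s) ∧ s) at every successor {u, v}.
      ◇((q → s) ∧ s) fails at u, so □◇((q → s) ∧ s) is false at v.
Satisfying worlds: {u, v, w}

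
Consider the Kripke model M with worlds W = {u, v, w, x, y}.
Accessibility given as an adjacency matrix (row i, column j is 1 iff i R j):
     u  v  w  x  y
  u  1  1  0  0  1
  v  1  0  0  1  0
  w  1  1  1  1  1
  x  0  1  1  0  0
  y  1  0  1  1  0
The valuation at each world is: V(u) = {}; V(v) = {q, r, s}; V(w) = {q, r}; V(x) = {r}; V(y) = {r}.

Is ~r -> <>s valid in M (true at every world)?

Recall that <>ψ holds at a world iff ψ holds at some accessible world.
Let φ = ~r -> <>s. Evaluate φ at each world:
  u (successors {u, v, y}): φ is true.
  v (successors {u, x}): φ is true.
  w (successors {u, v, w, x, y}): φ is true.
  x (successors {v, w}): φ is true.
  y (successors {u, w, x}): φ is true.
For instance, at v:
  At v: ~r is false, <>s is false, so ~r -> <>s is true.
    At v: <>s requires s at some successor in {u, x}.
      At u: s is false.
      At x: s is false.
    So <>s is false at v.

Yes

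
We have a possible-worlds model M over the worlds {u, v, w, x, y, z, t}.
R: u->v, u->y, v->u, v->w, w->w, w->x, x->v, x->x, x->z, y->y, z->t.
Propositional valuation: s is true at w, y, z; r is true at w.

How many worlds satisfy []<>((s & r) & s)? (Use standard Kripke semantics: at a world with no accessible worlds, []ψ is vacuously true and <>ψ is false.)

1

Let φ = []<>((s & r) & s). Evaluate φ at each world:
  u (successors {v, y}): φ is false.
  v (successors {u, w}): φ is false.
  w (successors {w, x}): φ is false.
  x (successors {v, x, z}): φ is false.
  y (successors {y}): φ is false.
  z (successors {t}): φ is false.
  t (successors ∅): φ is true.
For instance, at v:
  At v: []<>((s & r) & s) requires <>((s & r) & s) at every successor {u, w}.
    <>((s & r) & s) fails at u, so []<>((s & r) & s) is false at v.
      At u: <>((s & r) & s) requires (s & r) & s at some successor in {v, y}.
        At v: (s & r) & s is false.
        At y: (s & r) & s is false.
      So <>((s & r) & s) is false at u.
Satisfying worlds: {t}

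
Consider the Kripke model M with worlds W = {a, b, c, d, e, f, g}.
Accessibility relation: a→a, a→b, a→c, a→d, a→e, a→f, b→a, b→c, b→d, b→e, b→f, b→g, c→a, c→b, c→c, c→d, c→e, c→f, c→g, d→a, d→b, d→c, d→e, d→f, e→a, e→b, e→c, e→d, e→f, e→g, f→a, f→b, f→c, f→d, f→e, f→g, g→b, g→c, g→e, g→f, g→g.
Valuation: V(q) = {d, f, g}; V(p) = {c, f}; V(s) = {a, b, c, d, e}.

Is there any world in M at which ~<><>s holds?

Let φ = ~<><>s. Evaluate φ at each world:
  a (successors {a, b, c, d, e, f}): φ is false.
  b (successors {a, c, d, e, f, g}): φ is false.
  c (successors {a, b, c, d, e, f, g}): φ is false.
  d (successors {a, b, c, e, f}): φ is false.
  e (successors {a, b, c, d, f, g}): φ is false.
  f (successors {a, b, c, d, e, g}): φ is false.
  g (successors {b, c, e, f, g}): φ is false.
For instance, at b:
  At b: <><>s is true, so ~<><>s is false.
    At b: <><>s requires <>s at some successor in {a, c, d, e, f, g}.
      <>s holds at a, so <><>s is true at b.

No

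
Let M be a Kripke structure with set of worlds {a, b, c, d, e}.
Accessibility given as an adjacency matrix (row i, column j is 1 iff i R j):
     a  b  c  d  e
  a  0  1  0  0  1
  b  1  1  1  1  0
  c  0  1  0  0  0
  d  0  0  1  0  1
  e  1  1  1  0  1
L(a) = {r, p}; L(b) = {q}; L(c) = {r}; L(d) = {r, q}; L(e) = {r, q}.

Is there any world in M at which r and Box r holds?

Yes

Let φ = r and Box r. Evaluate φ at each world:
  a (successors {b, e}): φ is false.
  b (successors {a, b, c, d}): φ is false.
  c (successors {b}): φ is false.
  d (successors {c, e}): φ is true.
  e (successors {a, b, c, e}): φ is false.
Detail at d (witness):
  At d: r is true, Box r is true, so r and Box r is true.
    At d: Box r requires r at every successor {c, e}.
      At c: r is true.
      At e: r is true.
    So Box r is true at d.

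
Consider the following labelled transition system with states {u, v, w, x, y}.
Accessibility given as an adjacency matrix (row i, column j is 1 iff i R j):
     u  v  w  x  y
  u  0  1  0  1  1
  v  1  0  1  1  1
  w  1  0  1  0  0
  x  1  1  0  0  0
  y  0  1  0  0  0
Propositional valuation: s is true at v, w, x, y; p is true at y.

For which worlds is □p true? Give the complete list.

Let φ = □p. Evaluate φ at each world:
  u (successors {v, x, y}): φ is false.
  v (successors {u, w, x, y}): φ is false.
  w (successors {u, w}): φ is false.
  x (successors {u, v}): φ is false.
  y (successors {v}): φ is false.
For instance, at y:
  At y: □p requires p at every successor {v}.
    p fails at v, so □p is false at y.
Satisfying worlds: none.

none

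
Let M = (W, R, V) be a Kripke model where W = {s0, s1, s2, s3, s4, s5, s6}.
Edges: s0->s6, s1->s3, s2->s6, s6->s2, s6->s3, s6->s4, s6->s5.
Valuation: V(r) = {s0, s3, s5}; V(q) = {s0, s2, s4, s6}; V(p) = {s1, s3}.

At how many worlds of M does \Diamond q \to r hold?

Let φ = \Diamond q \to r. Evaluate φ at each world:
  s0 (successors {s6}): φ is true.
  s1 (successors {s3}): φ is true.
  s2 (successors {s6}): φ is false.
  s3 (successors ∅): φ is true.
  s4 (successors ∅): φ is true.
  s5 (successors ∅): φ is true.
  s6 (successors {s2, s3, s4, s5}): φ is false.
For instance, at s0:
  At s0: \Diamond q is true, r is true, so \Diamond q \to r is true.
    At s0: \Diamond q requires q at some successor in {s6}.
      q holds at s6, so \Diamond q is true at s0.
Satisfying worlds: {s0, s1, s3, s4, s5}

5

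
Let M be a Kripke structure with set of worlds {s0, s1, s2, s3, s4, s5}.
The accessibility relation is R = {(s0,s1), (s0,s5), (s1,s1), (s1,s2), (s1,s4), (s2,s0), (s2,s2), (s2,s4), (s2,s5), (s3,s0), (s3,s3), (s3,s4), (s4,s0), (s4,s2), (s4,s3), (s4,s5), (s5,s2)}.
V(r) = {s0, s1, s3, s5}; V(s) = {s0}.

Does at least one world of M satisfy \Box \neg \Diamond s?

Yes

Let φ = \Box \neg \Diamond s. Evaluate φ at each world:
  s0 (successors {s1, s5}): φ is true.
  s1 (successors {s1, s2, s4}): φ is false.
  s2 (successors {s0, s2, s4, s5}): φ is false.
  s3 (successors {s0, s3, s4}): φ is false.
  s4 (successors {s0, s2, s3, s5}): φ is false.
  s5 (successors {s2}): φ is false.
Detail at s0 (witness):
  At s0: \Box \neg \Diamond s requires \neg \Diamond s at every successor {s1, s5}.
      At s1: \Diamond s is false, so \neg \Diamond s is true.
      At s5: \Diamond s is false, so \neg \Diamond s is true.
  So \Box \neg \Diamond s is true at s0.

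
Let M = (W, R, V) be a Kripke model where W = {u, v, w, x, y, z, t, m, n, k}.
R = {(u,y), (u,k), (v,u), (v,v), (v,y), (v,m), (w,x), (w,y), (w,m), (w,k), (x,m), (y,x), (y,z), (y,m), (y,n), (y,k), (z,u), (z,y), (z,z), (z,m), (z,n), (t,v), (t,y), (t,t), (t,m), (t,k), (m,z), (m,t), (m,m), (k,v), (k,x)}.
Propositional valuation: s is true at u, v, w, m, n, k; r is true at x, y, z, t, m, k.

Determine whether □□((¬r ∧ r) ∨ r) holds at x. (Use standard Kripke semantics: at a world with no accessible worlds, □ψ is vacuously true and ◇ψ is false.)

Yes

Recall that □ψ holds at a world iff ψ holds at every accessible world, and ◇ψ holds iff ψ holds at some accessible world.
At x: □□((¬r ∧ r) ∨ r) requires □((¬r ∧ r) ∨ r) at every successor {m}.
    At m: □((¬r ∧ r) ∨ r) requires (¬r ∧ r) ∨ r at every successor {z, t, m}.
      At z: (¬r ∧ r) ∨ r is true.
      At t: (¬r ∧ r) ∨ r is true.
      At m: (¬r ∧ r) ∨ r is true.
    So □((¬r ∧ r) ∨ r) is true at m.
So □□((¬r ∧ r) ∨ r) is true at x.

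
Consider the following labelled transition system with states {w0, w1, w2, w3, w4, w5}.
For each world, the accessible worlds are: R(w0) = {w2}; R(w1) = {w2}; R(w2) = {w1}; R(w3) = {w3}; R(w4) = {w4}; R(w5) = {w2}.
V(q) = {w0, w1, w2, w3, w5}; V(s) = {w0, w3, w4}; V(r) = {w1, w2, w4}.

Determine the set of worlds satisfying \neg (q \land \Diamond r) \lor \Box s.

Let φ = \neg (q \land \Diamond r) \lor \Box s. Evaluate φ at each world:
  w0 (successors {w2}): φ is false.
  w1 (successors {w2}): φ is false.
  w2 (successors {w1}): φ is false.
  w3 (successors {w3}): φ is true.
  w4 (successors {w4}): φ is true.
  w5 (successors {w2}): φ is false.
For instance, at w5:
  At w5: \neg (q \land \Diamond r) is false, \Box s is false, so \neg (q \land \Diamond r) \lor \Box s is false.
    At w5: q \land \Diamond r is true, so \neg (q \land \Diamond r) is false.
      At w5: q is true, \Diamond r is true, so q \land \Diamond r is true.
    At w5: \Box s requires s at every successor {w2}.
      s fails at w2, so \Box s is false at w5.
Satisfying worlds: {w3, w4}

w3, w4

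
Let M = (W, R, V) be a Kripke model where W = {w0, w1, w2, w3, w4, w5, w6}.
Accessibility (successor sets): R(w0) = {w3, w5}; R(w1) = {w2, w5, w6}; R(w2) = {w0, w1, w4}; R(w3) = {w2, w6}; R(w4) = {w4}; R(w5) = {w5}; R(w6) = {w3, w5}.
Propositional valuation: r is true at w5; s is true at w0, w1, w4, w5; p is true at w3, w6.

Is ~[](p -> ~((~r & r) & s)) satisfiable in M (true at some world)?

Recall that []ψ holds at a world iff ψ holds at every accessible world, and <>ψ holds iff ψ holds at some accessible world.
Let φ = ~[](p -> ~((~r & r) & s)). Evaluate φ at each world:
  w0 (successors {w3, w5}): φ is false.
  w1 (successors {w2, w5, w6}): φ is false.
  w2 (successors {w0, w1, w4}): φ is false.
  w3 (successors {w2, w6}): φ is false.
  w4 (successors {w4}): φ is false.
  w5 (successors {w5}): φ is false.
  w6 (successors {w3, w5}): φ is false.
For instance, at w1:
  At w1: [](p -> ~((~r & r) & s)) is true, so ~[](p -> ~((~r & r) & s)) is false.
    At w1: [](p -> ~((~r & r) & s)) requires p -> ~((~r & r) & s) at every successor {w2, w5, w6}.
      At w2: p -> ~((~r & r) & s) is true.
      At w5: p -> ~((~r & r) & s) is true.
      At w6: p -> ~((~r & r) & s) is true.
    So [](p -> ~((~r & r) & s)) is true at w1.

No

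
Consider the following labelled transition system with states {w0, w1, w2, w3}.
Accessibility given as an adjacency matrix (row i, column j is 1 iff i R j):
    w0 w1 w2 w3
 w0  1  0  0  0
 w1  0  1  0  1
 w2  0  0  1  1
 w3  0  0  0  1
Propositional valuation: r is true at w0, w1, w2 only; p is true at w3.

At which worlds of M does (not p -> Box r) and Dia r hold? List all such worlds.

Let φ = (not p -> Box r) and Dia r. Evaluate φ at each world:
  w0 (successors {w0}): φ is true.
  w1 (successors {w1, w3}): φ is false.
  w2 (successors {w2, w3}): φ is false.
  w3 (successors {w3}): φ is false.
For instance, at w2:
  At w2: not p -> Box r is false, Dia r is true, so (not p -> Box r) and Dia r is false.
    At w2: not p is true, Box r is false, so not p -> Box r is false.
      At w2: Box r requires r at every successor {w2, w3}.
        r fails at w3, so Box r is false at w2.
    At w2: Dia r requires r at some successor in {w2, w3}.
      r holds at w2, so Dia r is true at w2.
Satisfying worlds: {w0}

w0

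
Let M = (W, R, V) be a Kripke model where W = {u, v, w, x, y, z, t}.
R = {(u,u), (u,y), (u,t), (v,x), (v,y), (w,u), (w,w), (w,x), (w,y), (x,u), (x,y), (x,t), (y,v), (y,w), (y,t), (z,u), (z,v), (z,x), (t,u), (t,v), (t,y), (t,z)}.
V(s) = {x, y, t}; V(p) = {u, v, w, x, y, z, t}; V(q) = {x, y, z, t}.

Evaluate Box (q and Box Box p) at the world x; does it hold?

No

At x: Box (q and Box Box p) requires q and Box Box p at every successor {u, y, t}.
  q and Box Box p fails at u, so Box (q and Box Box p) is false at x.
    At u: q is false, Box Box p is true, so q and Box Box p is false.
      At u: Box Box p requires Box p at every successor {u, y, t}.
        At u: Box p is true.
        At y: Box p is true.
        At t: Box p is true.
      So Box Box p is true at u.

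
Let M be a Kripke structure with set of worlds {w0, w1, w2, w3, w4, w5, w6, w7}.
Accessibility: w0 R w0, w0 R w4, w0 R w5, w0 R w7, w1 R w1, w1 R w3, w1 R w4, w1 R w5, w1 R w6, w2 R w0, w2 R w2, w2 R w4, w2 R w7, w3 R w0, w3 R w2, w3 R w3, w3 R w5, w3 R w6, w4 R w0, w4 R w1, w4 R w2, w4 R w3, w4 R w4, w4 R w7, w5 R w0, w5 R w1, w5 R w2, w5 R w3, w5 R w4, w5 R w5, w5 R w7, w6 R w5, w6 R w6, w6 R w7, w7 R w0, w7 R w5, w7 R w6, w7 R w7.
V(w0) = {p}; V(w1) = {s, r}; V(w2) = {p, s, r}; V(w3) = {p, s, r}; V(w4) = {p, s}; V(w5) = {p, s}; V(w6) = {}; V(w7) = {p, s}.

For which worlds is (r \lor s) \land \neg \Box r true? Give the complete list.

Recall that \Box ψ holds at a world iff ψ holds at every accessible world, and \Diamond ψ holds iff ψ holds at some accessible world.
Let φ = (r \lor s) \land \neg \Box r. Evaluate φ at each world:
  w0 (successors {w0, w4, w5, w7}): φ is false.
  w1 (successors {w1, w3, w4, w5, w6}): φ is true.
  w2 (successors {w0, w2, w4, w7}): φ is true.
  w3 (successors {w0, w2, w3, w5, w6}): φ is true.
  w4 (successors {w0, w1, w2, w3, w4, w7}): φ is true.
  w5 (successors {w0, w1, w2, w3, w4, w5, w7}): φ is true.
  w6 (successors {w5, w6, w7}): φ is false.
  w7 (successors {w0, w5, w6, w7}): φ is true.
For instance, at w1:
  At w1: r \lor s is true, \neg \Box r is true, so (r \lor s) \land \neg \Box r is true.
    At w1: \Box r is false, so \neg \Box r is true.
      At w1: \Box r requires r at every successor {w1, w3, w4, w5, w6}.
        r fails at w4, so \Box r is false at w1.
Satisfying worlds: {w1, w2, w3, w4, w5, w7}

w1, w2, w3, w4, w5, w7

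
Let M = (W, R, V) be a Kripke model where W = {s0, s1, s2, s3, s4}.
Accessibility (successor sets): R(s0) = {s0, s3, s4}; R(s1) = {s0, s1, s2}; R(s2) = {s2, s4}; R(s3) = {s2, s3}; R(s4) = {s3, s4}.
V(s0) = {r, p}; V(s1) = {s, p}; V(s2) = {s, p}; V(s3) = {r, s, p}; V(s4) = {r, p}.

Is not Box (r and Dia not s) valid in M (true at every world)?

Yes

Let φ = not Box (r and Dia not s). Evaluate φ at each world:
  s0 (successors {s0, s3, s4}): φ is true.
  s1 (successors {s0, s1, s2}): φ is true.
  s2 (successors {s2, s4}): φ is true.
  s3 (successors {s2, s3}): φ is true.
  s4 (successors {s3, s4}): φ is true.
For instance, at s4:
  At s4: Box (r and Dia not s) is false, so not Box (r and Dia not s) is true.
    At s4: Box (r and Dia not s) requires r and Dia not s at every successor {s3, s4}.
      r and Dia not s fails at s3, so Box (r and Dia not s) is false at s4.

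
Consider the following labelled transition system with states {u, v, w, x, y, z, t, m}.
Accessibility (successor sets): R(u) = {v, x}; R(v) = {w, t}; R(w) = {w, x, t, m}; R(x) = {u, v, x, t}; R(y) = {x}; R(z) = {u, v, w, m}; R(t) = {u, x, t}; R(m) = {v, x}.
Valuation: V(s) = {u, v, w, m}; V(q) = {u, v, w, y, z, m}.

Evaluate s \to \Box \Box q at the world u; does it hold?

No

At u: s is true, \Box \Box q is false, so s \to \Box \Box q is false.
  At u: \Box \Box q requires \Box q at every successor {v, x}.
    \Box q fails at v, so \Box \Box q is false at u.
      At v: \Box q requires q at every successor {w, t}.
        q fails at t, so \Box q is false at v.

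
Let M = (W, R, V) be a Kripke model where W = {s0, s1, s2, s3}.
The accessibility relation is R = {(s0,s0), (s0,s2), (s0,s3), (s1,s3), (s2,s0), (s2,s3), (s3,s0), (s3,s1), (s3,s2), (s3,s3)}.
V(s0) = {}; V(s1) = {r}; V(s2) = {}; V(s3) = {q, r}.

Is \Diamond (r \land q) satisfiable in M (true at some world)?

Let φ = \Diamond (r \land q). Evaluate φ at each world:
  s0 (successors {s0, s2, s3}): φ is true.
  s1 (successors {s3}): φ is true.
  s2 (successors {s0, s3}): φ is true.
  s3 (successors {s0, s1, s2, s3}): φ is true.
Detail at s0 (witness):
  At s0: \Diamond (r \land q) requires r \land q at some successor in {s0, s2, s3}.
    r \land q holds at s3, so \Diamond (r \land q) is true at s0.

Yes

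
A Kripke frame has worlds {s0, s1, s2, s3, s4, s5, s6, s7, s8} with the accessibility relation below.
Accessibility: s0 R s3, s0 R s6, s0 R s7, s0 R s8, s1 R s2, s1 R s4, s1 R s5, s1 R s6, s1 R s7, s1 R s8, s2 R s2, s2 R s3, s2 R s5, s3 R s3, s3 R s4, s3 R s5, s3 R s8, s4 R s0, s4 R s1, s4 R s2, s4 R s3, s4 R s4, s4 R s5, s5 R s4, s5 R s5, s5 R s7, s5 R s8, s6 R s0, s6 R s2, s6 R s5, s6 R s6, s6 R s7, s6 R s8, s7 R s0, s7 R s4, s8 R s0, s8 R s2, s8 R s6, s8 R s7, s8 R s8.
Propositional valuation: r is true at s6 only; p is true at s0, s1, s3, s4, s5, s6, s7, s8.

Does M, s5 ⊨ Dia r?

At s5: Dia r requires r at some successor in {s4, s5, s7, s8}.
  At s4: r is false.
  At s5: r is false.
  At s7: r is false.
  At s8: r is false.
So Dia r is false at s5.

No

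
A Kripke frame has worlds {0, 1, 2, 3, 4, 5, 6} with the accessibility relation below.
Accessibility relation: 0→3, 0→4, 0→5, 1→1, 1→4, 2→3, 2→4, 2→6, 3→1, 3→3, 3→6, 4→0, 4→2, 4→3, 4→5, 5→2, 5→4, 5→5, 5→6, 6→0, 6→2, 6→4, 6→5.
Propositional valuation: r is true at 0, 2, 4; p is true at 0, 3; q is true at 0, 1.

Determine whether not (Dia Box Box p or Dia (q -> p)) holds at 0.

No

At 0: Dia Box Box p or Dia (q -> p) is true, so not (Dia Box Box p or Dia (q -> p)) is false.
  At 0: Dia Box Box p is false, Dia (q -> p) is true, so Dia Box Box p or Dia (q -> p) is true.
    At 0: Dia Box Box p requires Box Box p at some successor in {3, 4, 5}.
      At 3: Box Box p is false.
      At 4: Box Box p is false.
      At 5: Box Box p is false.
    So Dia Box Box p is false at 0.
    At 0: Dia (q -> p) requires q -> p at some successor in {3, 4, 5}.
      q -> p holds at 3, so Dia (q -> p) is true at 0.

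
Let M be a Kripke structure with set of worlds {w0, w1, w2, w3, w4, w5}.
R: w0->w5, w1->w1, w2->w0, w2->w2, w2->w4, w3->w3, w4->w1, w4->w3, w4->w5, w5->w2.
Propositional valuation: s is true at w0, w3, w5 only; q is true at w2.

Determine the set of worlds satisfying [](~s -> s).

Let φ = [](~s -> s). Evaluate φ at each world:
  w0 (successors {w5}): φ is true.
  w1 (successors {w1}): φ is false.
  w2 (successors {w0, w2, w4}): φ is false.
  w3 (successors {w3}): φ is true.
  w4 (successors {w1, w3, w5}): φ is false.
  w5 (successors {w2}): φ is false.
For instance, at w5:
  At w5: [](~s -> s) requires ~s -> s at every successor {w2}.
    ~s -> s fails at w2, so [](~s -> s) is false at w5.
Satisfying worlds: {w0, w3}

w0, w3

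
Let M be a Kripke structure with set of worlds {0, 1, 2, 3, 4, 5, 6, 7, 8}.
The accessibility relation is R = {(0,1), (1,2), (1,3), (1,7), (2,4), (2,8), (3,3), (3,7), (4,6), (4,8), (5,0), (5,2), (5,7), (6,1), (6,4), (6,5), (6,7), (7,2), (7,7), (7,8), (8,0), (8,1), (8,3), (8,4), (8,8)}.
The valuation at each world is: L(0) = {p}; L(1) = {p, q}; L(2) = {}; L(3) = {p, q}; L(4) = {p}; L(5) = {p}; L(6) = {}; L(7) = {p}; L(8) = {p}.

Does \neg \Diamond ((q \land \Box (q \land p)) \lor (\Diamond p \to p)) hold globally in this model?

No

Let φ = \neg \Diamond ((q \land \Box (q \land p)) \lor (\Diamond p \to p)). Evaluate φ at each world:
  0 (successors {1}): φ is false.
  1 (successors {2, 3, 7}): φ is false.
  2 (successors {4, 8}): φ is false.
  3 (successors {3, 7}): φ is false.
  4 (successors {6, 8}): φ is false.
  5 (successors {0, 2, 7}): φ is false.
  6 (successors {1, 4, 5, 7}): φ is false.
  7 (successors {2, 7, 8}): φ is false.
  8 (successors {0, 1, 3, 4, 8}): φ is false.
Detail at 0 (counterexample):
  At 0: \Diamond ((q \land \Box (q \land p)) \lor (\Diamond p \to p)) is true, so \neg \Diamond ((q \land \Box (q \land p)) \lor (\Diamond p \to p)) is false.
    At 0: \Diamond ((q \land \Box (q \land p)) \lor (\Diamond p \to p)) requires (q \land \Box (q \land p)) \lor (\Diamond p \to p) at some successor in {1}.
      (q \land \Box (q \land p)) \lor (\Diamond p \to p) holds at 1, so \Diamond ((q \land \Box (q \land p)) \lor (\Diamond p \to p)) is true at 0.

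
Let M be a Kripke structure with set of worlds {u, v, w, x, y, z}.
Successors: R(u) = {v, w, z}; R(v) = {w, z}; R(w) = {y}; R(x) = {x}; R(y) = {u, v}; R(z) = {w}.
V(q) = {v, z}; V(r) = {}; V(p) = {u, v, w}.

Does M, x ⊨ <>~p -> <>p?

At x: <>~p is true, <>p is false, so <>~p -> <>p is false.
  At x: <>~p requires ~p at some successor in {x}.
    ~p holds at x, so <>~p is true at x.
  At x: <>p requires p at some successor in {x}.
    At x: p is false.
  So <>p is false at x.

No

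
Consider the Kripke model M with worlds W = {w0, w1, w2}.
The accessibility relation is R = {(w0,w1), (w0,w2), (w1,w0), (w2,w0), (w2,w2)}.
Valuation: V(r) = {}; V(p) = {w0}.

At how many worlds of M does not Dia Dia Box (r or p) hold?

Let φ = not Dia Dia Box (r or p). Evaluate φ at each world:
  w0 (successors {w1, w2}): φ is true.
  w1 (successors {w0}): φ is false.
  w2 (successors {w0, w2}): φ is false.
For instance, at w2:
  At w2: Dia Dia Box (r or p) is true, so not Dia Dia Box (r or p) is false.
    At w2: Dia Dia Box (r or p) requires Dia Box (r or p) at some successor in {w0, w2}.
      Dia Box (r or p) holds at w0, so Dia Dia Box (r or p) is true at w2.
Satisfying worlds: {w0}

1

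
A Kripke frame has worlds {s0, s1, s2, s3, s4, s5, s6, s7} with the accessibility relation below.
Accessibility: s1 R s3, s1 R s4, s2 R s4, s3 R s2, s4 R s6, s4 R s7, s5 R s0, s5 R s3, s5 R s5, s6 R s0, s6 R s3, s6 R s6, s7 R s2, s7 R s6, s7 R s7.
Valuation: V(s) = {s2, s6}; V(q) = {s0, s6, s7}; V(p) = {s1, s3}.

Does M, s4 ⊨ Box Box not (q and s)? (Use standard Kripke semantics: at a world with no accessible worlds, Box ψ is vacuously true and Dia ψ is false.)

At s4: Box Box not (q and s) requires Box not (q and s) at every successor {s6, s7}.
  Box not (q and s) fails at s6, so Box Box not (q and s) is false at s4.
    At s6: Box not (q and s) requires not (q and s) at every successor {s0, s3, s6}.
      not (q and s) fails at s6, so Box not (q and s) is false at s6.

No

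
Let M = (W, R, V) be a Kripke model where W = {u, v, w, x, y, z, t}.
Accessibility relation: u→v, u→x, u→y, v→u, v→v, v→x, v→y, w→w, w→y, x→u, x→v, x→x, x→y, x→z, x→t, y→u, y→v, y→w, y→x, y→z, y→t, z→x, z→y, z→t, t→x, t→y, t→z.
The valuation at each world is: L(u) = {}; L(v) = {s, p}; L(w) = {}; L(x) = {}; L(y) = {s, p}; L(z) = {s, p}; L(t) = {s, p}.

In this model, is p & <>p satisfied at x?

No

At x: p is false, <>p is true, so p & <>p is false.
  At x: <>p requires p at some successor in {u, v, x, y, z, t}.
    p holds at v, so <>p is true at x.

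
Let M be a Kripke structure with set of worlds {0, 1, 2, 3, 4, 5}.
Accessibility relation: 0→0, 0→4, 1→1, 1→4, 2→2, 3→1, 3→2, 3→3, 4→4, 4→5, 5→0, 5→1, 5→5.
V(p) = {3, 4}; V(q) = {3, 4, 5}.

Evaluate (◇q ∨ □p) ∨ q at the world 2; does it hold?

At 2: ◇q ∨ □p is false, q is false, so (◇q ∨ □p) ∨ q is false.
  At 2: ◇q is false, □p is false, so ◇q ∨ □p is false.
    At 2: ◇q requires q at some successor in {2}.
      At 2: q is false.
    So ◇q is false at 2.
    At 2: □p requires p at every successor {2}.
      p fails at 2, so □p is false at 2.

No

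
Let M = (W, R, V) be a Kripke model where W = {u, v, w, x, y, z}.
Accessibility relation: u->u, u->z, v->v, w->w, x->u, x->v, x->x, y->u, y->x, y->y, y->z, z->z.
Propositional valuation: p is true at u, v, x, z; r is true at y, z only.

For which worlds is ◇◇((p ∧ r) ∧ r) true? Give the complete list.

u, x, y, z

Recall that ◇ψ holds at a world iff ψ holds at some accessible world.
Let φ = ◇◇((p ∧ r) ∧ r). Evaluate φ at each world:
  u (successors {u, z}): φ is true.
  v (successors {v}): φ is false.
  w (successors {w}): φ is false.
  x (successors {u, v, x}): φ is true.
  y (successors {u, x, y, z}): φ is true.
  z (successors {z}): φ is true.
For instance, at y:
  At y: ◇◇((p ∧ r) ∧ r) requires ◇((p ∧ r) ∧ r) at some successor in {u, x, y, z}.
    ◇((p ∧ r) ∧ r) holds at u, so ◇◇((p ∧ r) ∧ r) is true at y.
      At u: ◇((p ∧ r) ∧ r) requires (p ∧ r) ∧ r at some successor in {u, z}.
        (p ∧ r) ∧ r holds at z, so ◇((p ∧ r) ∧ r) is true at u.
Satisfying worlds: {u, x, y, z}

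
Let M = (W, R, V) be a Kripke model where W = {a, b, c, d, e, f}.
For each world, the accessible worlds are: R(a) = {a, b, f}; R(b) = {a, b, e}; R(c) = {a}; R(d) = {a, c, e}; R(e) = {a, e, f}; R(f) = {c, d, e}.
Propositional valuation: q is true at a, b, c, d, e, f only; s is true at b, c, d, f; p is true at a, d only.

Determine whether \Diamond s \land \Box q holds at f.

At f: \Diamond s is true, \Box q is true, so \Diamond s \land \Box q is true.
  At f: \Diamond s requires s at some successor in {c, d, e}.
    s holds at c, so \Diamond s is true at f.
  At f: \Box q requires q at every successor {c, d, e}.
    At c: q is true.
    At d: q is true.
    At e: q is true.
  So \Box q is true at f.

Yes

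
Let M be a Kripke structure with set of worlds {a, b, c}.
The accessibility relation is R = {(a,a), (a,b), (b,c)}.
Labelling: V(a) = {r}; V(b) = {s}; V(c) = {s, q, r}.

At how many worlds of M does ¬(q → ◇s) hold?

1

Let φ = ¬(q → ◇s). Evaluate φ at each world:
  a (successors {a, b}): φ is false.
  b (successors {c}): φ is false.
  c (successors ∅): φ is true.
For instance, at b:
  At b: q → ◇s is true, so ¬(q → ◇s) is false.
    At b: q is false, ◇s is true, so q → ◇s is true.
      At b: ◇s requires s at some successor in {c}.
        s holds at c, so ◇s is true at b.
Satisfying worlds: {c}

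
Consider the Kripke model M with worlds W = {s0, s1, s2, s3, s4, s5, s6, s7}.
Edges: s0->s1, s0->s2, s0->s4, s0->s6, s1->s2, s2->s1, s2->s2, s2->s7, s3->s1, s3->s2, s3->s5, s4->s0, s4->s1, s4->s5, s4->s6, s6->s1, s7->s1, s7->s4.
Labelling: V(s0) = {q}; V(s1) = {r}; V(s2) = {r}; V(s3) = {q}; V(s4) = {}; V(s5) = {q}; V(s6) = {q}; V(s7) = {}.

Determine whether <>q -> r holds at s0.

At s0: <>q is true, r is false, so <>q -> r is false.
  At s0: <>q requires q at some successor in {s1, s2, s4, s6}.
    q holds at s6, so <>q is true at s0.

No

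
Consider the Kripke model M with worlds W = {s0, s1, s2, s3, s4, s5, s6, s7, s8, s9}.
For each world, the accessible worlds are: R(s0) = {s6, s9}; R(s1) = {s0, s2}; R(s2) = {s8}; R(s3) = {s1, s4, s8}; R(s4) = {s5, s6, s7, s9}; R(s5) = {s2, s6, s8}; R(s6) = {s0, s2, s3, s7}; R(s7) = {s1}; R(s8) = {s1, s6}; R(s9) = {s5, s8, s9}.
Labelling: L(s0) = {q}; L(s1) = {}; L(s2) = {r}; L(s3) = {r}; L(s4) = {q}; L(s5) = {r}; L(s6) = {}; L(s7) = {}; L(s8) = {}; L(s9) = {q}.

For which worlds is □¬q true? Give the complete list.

s2, s5, s7, s8

Recall that □ψ holds at a world iff ψ holds at every accessible world, and ◇ψ holds iff ψ holds at some accessible world.
Let φ = □¬q. Evaluate φ at each world:
  s0 (successors {s6, s9}): φ is false.
  s1 (successors {s0, s2}): φ is false.
  s2 (successors {s8}): φ is true.
  s3 (successors {s1, s4, s8}): φ is false.
  s4 (successors {s5, s6, s7, s9}): φ is false.
  s5 (successors {s2, s6, s8}): φ is true.
  s6 (successors {s0, s2, s3, s7}): φ is false.
  s7 (successors {s1}): φ is true.
  s8 (successors {s1, s6}): φ is true.
  s9 (successors {s5, s8, s9}): φ is false.
For instance, at s8:
  At s8: □¬q requires ¬q at every successor {s1, s6}.
    At s1: ¬q is true.
    At s6: ¬q is true.
  So □¬q is true at s8.
Satisfying worlds: {s2, s5, s7, s8}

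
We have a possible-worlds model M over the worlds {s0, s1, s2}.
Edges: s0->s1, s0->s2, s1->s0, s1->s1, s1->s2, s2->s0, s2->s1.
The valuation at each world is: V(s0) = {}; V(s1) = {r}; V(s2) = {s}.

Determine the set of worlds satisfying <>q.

Recall that <>ψ holds at a world iff ψ holds at some accessible world.
Let φ = <>q. Evaluate φ at each world:
  s0 (successors {s1, s2}): φ is false.
  s1 (successors {s0, s1, s2}): φ is false.
  s2 (successors {s0, s1}): φ is false.
For instance, at s0:
  At s0: <>q requires q at some successor in {s1, s2}.
    At s1: q is false.
    At s2: q is false.
  So <>q is false at s0.
Satisfying worlds: none.

none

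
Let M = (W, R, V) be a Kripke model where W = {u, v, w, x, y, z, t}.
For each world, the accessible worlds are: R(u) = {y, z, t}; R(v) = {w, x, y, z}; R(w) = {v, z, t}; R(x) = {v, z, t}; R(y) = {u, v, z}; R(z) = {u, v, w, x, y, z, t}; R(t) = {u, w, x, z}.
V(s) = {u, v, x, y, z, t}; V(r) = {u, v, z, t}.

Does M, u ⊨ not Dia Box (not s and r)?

Yes

Recall that Box ψ holds at a world iff ψ holds at every accessible world, and Dia ψ holds iff ψ holds at some accessible world.
At u: Dia Box (not s and r) is false, so not Dia Box (not s and r) is true.
  At u: Dia Box (not s and r) requires Box (not s and r) at some successor in {y, z, t}.
    At y: Box (not s and r) is false.
    At z: Box (not s and r) is false.
    At t: Box (not s and r) is false.
  So Dia Box (not s and r) is false at u.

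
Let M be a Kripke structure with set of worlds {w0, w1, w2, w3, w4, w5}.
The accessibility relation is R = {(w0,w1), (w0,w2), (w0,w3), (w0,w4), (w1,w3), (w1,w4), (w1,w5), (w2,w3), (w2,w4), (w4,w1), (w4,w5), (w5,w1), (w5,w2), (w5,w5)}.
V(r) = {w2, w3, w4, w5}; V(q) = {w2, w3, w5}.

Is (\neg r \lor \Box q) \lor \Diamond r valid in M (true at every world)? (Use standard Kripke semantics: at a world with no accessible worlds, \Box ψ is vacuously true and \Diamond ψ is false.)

Yes

Let φ = (\neg r \lor \Box q) \lor \Diamond r. Evaluate φ at each world:
  w0 (successors {w1, w2, w3, w4}): φ is true.
  w1 (successors {w3, w4, w5}): φ is true.
  w2 (successors {w3, w4}): φ is true.
  w3 (successors ∅): φ is true.
  w4 (successors {w1, w5}): φ is true.
  w5 (successors {w1, w2, w5}): φ is true.
For instance, at w2:
  At w2: \neg r \lor \Box q is false, \Diamond r is true, so (\neg r \lor \Box q) \lor \Diamond r is true.
    At w2: \neg r is false, \Box q is false, so \neg r \lor \Box q is false.
      At w2: \Box q requires q at every successor {w3, w4}.
        q fails at w4, so \Box q is false at w2.
    At w2: \Diamond r requires r at some successor in {w3, w4}.
      r holds at w3, so \Diamond r is true at w2.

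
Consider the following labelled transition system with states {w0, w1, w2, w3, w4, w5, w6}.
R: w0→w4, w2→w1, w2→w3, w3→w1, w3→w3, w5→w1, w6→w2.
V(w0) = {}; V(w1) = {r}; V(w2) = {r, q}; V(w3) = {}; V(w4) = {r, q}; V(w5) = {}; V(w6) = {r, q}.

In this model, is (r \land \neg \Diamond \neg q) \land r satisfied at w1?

Yes

At w1: r \land \neg \Diamond \neg q is true, r is true, so (r \land \neg \Diamond \neg q) \land r is true.
  At w1: r is true, \neg \Diamond \neg q is true, so r \land \neg \Diamond \neg q is true.
    At w1: \Diamond \neg q is false, so \neg \Diamond \neg q is true.
      At w1: no accessible worlds, so \Diamond \neg q is false.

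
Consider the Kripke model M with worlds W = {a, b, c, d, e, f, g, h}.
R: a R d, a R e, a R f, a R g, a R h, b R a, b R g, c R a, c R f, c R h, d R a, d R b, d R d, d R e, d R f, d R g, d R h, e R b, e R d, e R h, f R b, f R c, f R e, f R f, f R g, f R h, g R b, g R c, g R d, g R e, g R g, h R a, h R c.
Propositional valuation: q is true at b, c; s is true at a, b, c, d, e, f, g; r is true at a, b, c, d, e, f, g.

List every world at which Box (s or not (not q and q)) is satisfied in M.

Recall that Box ψ holds at a world iff ψ holds at every accessible world, and Dia ψ holds iff ψ holds at some accessible world.
Let φ = Box (s or not (not q and q)). Evaluate φ at each world:
  a (successors {d, e, f, g, h}): φ is true.
  b (successors {a, g}): φ is true.
  c (successors {a, f, h}): φ is true.
  d (successors {a, b, d, e, f, g, h}): φ is true.
  e (successors {b, d, h}): φ is true.
  f (successors {b, c, e, f, g, h}): φ is true.
  g (successors {b, c, d, e, g}): φ is true.
  h (successors {a, c}): φ is true.
For instance, at e:
  At e: Box (s or not (not q and q)) requires s or not (not q and q) at every successor {b, d, h}.
    At b: s or not (not q and q) is true.
    At d: s or not (not q and q) is true.
    At h: s or not (not q and q) is true.
  So Box (s or not (not q and q)) is true at e.
Satisfying worlds: {a, b, c, d, e, f, g, h}

a, b, c, d, e, f, g, h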